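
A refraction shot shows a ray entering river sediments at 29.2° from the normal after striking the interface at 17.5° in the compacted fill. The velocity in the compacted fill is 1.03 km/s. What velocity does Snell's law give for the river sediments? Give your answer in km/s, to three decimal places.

1.671 km/s

sin 17.5° = 0.3007; sin 29.2° = 0.4879.
V₂ = V₁·(sin θ₂/sin θ₁) = 1.03·(0.4879/0.3007) = 1.671 km/s.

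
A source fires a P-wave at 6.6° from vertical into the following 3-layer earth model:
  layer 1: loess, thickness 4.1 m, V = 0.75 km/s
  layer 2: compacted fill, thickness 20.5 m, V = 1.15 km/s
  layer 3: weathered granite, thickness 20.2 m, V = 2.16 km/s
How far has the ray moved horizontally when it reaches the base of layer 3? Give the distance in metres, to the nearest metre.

11 m

Ray parameter p = sin 6.6° / 0.75 km/s = 1.5325e-01 s/km.
Layer 1: θ = 6.60°; offset = 4.1·tan 6.60° = 0.474 m.
Layer 2: sin θ = p·1.15 = 0.1762 → θ = 10.15°; offset = 20.5·tan 10.15° = 3.670 m.
Layer 3: sin θ = p·2.16 = 0.3310 → θ = 19.33°; offset = 20.2·tan 19.33° = 7.086 m.
Total horizontal offset = 11.231 m.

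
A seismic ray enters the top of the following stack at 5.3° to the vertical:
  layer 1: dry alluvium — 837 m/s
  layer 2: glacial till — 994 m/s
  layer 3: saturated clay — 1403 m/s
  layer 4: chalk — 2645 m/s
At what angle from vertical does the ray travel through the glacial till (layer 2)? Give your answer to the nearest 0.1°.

Snell's law across each interface conserves sin θ / V, so sin θ_2 = V_2·sin θ₁/V₁.
sin θ_2 = 994 × sin 5.3° / 837 = 0.1097.
θ_2 = arcsin 0.1097 = 6.30°.

6.3°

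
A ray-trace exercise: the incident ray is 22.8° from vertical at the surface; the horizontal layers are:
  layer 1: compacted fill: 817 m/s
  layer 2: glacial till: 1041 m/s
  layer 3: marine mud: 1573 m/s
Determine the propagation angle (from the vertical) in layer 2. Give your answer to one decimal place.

29.6°

Ray parameter p = sin 22.8° / 817 = 4.7432e-04 s/m.
sin θ_2 = p·V_2 = 4.7432e-04 × 1041 = 0.4938.
θ_2 = arcsin 0.4938 = 29.59°.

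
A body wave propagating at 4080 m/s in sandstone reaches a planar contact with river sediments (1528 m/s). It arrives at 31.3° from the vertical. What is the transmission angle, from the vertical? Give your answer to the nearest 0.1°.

sin θ₁/V₁ = sin θ₂/V₂ ⇒ sin θ₂ = 1528·sin 31.3°/4080 = 1528·0.5195/4080 = 0.1946.
θ₂ = sin⁻¹(0.1946) = 11.22° (from vertical).

11.2°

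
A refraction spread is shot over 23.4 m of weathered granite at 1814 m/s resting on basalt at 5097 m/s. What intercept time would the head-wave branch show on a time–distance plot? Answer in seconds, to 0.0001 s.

θ_c = arcsin(V₁/V₂) = arcsin(1814/5097) = 20.85°; cos θ_c = 0.9345.
tᵢ = 2h·cos θ_c / V₁ = 2·23.4·0.9345 / 1814 = 0.02411 s.

0.0241 s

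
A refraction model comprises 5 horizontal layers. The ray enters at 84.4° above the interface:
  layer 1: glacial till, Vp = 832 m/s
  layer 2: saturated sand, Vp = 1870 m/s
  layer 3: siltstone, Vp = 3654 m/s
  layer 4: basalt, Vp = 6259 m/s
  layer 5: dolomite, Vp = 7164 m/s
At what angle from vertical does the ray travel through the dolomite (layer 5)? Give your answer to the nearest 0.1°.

From the normal: θ₁ = 90° − 84.4° = 5.6°.
Ray parameter p = sin 5.6° / 832 = 1.1729e-04 s/m.
sin θ_5 = p·V_5 = 1.1729e-04 × 7164 = 0.8402.
θ_5 = 57.17° from the vertical.

57.2°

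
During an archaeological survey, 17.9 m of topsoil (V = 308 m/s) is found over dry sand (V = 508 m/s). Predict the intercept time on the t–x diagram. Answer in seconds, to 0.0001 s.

0.0924 s

θ_c = arcsin(V₁/V₂) = arcsin(308/508) = 37.32°; cos θ_c = 0.7952.
tᵢ = 2h·cos θ_c / V₁ = 2·17.9·0.7952 / 308 = 0.09243 s.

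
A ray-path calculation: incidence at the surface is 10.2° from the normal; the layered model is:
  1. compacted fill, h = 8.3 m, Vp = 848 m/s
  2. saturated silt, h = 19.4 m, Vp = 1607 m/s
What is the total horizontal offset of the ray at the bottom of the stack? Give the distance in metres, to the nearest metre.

Ray parameter p = sin 10.2° / 848 m/s = 2.0883e-04 s/m.
Layer 1: θ = 10.20°; offset = 8.3·tan 10.20° = 1.493 m.
Layer 2: sin θ = p·1607 = 0.3356 → θ = 19.61°; offset = 19.4·tan 19.61° = 6.911 m.
Summing the layer offsets gives 8.405 m.

8 m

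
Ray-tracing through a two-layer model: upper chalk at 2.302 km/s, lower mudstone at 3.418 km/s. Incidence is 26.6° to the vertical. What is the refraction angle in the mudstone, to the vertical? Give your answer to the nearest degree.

42°

sin θ₁/V₁ = sin θ₂/V₂ ⇒ sin θ₂ = 3.418·sin 26.6°/2.302 = 3.418·0.4478/2.302 = 0.6648.
θ₂ = sin⁻¹(0.6648) = 41.67° (from vertical).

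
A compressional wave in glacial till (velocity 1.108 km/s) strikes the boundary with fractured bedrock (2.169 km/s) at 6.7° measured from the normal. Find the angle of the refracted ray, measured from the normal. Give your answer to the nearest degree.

13°

Snell's law: sin θ₂ = (V₂/V₁)·sin θ₁ = (2.169/1.108)·sin 6.7° = 0.2284.
θ₂ = arcsin 0.2284 = 13.20° from the normal.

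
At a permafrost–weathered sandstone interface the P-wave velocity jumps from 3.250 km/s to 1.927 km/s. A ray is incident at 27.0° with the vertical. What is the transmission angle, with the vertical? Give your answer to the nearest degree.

Snell's law: sin θ₂ = (V₂/V₁)·sin θ₁ = (1.927/3.250)·sin 27.0° = 0.2692.
θ₂ = sin⁻¹(0.2692) = 15.62° (from vertical).

16°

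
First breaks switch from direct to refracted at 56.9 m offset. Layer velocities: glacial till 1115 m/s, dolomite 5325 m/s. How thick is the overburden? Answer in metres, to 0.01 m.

h = (x_cross/2)·√((V₂−V₁)/(V₂+V₁)).
(V₂−V₁)/(V₂+V₁) = (5325−1115)/(5325+1115) = 0.6537; √ = 0.8085.
h = (56.9/2)·0.8085 = 23.00 m.

23.00 m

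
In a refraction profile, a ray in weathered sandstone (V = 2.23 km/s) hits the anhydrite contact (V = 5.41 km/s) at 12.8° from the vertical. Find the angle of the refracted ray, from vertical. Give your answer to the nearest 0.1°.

32.5°

sin θ₁/V₁ = sin θ₂/V₂ ⇒ sin θ₂ = 5.41·sin 12.8°/2.23 = 5.41·0.2215/2.23 = 0.5375.
θ₂ = sin⁻¹(0.5375) = 32.51° (from vertical).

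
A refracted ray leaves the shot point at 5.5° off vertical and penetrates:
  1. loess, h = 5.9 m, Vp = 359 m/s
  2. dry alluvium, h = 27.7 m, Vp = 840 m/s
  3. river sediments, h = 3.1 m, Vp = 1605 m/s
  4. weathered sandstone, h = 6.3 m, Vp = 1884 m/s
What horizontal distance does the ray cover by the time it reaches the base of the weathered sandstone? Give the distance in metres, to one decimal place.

12.1 m

Apply Snell's law at each interface; in layer i the horizontal offset is hᵢ·tan θᵢ.
Layer 1: θ = 5.50°; offset = 5.9·tan 5.50° = 0.568 m.
Layer 2: sin θ = 840·sin 5.5°/359 = 0.2243, θ = 12.96°; offset = 27.7·tan 12.96° = 6.374 m.
Layer 3: sin θ = 1605·sin 5.5°/359 = 0.4285, θ = 25.37°; offset = 3.1·tan 25.37° = 1.470 m.
Layer 4: sin θ = 1884·sin 5.5°/359 = 0.5030, θ = 30.20°; offset = 6.3·tan 30.20° = 3.666 m.
Σ offsets = 12.079 m.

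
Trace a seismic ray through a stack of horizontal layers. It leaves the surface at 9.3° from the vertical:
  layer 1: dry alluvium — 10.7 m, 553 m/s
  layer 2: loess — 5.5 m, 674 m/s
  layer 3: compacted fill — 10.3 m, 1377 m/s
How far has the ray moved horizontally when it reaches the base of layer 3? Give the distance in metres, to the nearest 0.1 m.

7.4 m

Ray parameter p = sin 9.3° / 553 m/s = 2.9223e-04 s/m.
Layer 1: θ = 9.30°; offset = 10.7·tan 9.30° = 1.752 m.
Layer 2: sin θ = p·674 = 0.1970 → θ = 11.36°; offset = 5.5·tan 11.36° = 1.105 m.
Layer 3: sin θ = p·1377 = 0.4024 → θ = 23.73°; offset = 10.3·tan 23.73° = 4.527 m.
Total horizontal offset = 7.385 m.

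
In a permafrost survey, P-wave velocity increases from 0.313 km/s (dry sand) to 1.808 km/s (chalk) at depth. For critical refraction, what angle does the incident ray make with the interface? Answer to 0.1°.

Critical incidence: sin θ_c = V₁/V₂ = 0.313/1.808 = 0.1731.
θ_c = arcsin 0.1731 = 9.97°.
Measured from the interface: 90° − 9.97° = 80.03°.

80.0°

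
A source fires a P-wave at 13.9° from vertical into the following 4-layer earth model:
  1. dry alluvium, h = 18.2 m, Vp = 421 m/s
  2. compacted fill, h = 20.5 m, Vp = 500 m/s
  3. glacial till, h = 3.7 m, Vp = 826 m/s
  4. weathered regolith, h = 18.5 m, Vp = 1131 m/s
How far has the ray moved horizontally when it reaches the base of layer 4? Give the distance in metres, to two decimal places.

p = sin θ₁/V₁ = sin 13.9°/421 = 5.7061e-04 s/m is conserved through the stack.
Layer 1: θ = 13.90°; offset = 18.2·tan 13.90° = 4.5040 m.
Layer 2: sin θ = p·500 = 0.2853 → θ = 16.58°; offset = 20.5·tan 16.58° = 6.1024 m.
Layer 3: sin θ = p·826 = 0.4713 → θ = 28.12°; offset = 3.7·tan 28.12° = 1.9773 m.
Layer 4: sin θ = p·1131 = 0.6454 → θ = 40.19°; offset = 18.5·tan 40.19° = 15.6298 m.
Summing the layer offsets gives 28.2136 m.

28.21 m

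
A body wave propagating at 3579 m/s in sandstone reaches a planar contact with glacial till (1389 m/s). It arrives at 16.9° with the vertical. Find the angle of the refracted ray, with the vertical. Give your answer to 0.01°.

sin θ₁/V₁ = sin θ₂/V₂ ⇒ sin θ₂ = 1389·sin 16.9°/3579 = 1389·0.2907/3579 = 0.1128.
θ₂ = arcsin 0.1128 = 6.48° from the normal.

6.48°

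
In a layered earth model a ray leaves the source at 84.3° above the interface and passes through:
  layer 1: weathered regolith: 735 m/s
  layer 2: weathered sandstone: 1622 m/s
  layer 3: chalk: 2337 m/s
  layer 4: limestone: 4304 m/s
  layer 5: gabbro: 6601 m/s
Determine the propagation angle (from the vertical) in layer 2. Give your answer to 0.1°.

From the normal: θ₁ = 90° − 84.3° = 5.7°.
Snell's law across each interface conserves sin θ / V, so sin θ_2 = V_2·sin θ₁/V₁.
sin θ_2 = 1622 × sin 5.7° / 735 = 0.2192.
θ_2 = arcsin 0.2192 = 12.66°.

12.7°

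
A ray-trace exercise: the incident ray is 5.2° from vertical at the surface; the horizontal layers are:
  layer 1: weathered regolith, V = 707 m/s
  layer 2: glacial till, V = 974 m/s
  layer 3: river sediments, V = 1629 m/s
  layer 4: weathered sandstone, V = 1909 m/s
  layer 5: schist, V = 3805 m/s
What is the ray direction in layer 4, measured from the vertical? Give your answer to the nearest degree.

Ray parameter p = sin 5.2° / 707 = 1.2819e-04 s/m.
sin θ_4 = p·V_4 = 1.2819e-04 × 1909 = 0.2447.
θ_4 = arcsin 0.2447 = 14.17°.

14°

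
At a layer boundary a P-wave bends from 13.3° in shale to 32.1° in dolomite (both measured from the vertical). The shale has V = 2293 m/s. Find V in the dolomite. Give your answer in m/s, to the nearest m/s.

sin 13.3° = 0.2300; sin 32.1° = 0.5314.
V₂ = V₁·(sin θ₂/sin θ₁) = 2293·(0.5314/0.2300) = 5296.67 m/s.

5297 m/s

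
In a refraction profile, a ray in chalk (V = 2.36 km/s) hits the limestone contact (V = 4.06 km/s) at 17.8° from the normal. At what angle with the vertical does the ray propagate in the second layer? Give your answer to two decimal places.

31.73°

Snell's law: sin θ₂ = (V₂/V₁)·sin θ₁ = (4.06/2.36)·sin 17.8° = 0.5259.
θ₂ = arcsin 0.5259 = 31.73° from the normal.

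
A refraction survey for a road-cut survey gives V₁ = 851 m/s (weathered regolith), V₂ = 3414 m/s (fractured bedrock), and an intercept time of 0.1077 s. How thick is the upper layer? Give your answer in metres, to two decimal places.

θ_c = arcsin(851/3414) = 14.43°; cos θ_c = 0.9684.
tᵢ = 2h cos θ_c/V₁ ⇒ h = tᵢ·V₁/(2 cos θ_c) = 0.1077·851/(2·0.9684) = 47.32 m.

47.32 m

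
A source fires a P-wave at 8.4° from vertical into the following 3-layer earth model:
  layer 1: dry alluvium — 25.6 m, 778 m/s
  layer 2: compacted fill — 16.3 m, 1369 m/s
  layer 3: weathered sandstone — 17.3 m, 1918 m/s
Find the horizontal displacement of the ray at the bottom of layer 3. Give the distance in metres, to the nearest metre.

Apply Snell's law at each interface; in layer i the horizontal offset is hᵢ·tan θᵢ.
Layer 1: θ = 8.40°; offset = 25.6·tan 8.40° = 3.780 m.
Layer 2: sin θ = 1369·sin 8.4°/778 = 0.2571, θ = 14.90°; offset = 16.3·tan 14.90° = 4.336 m.
Layer 3: sin θ = 1918·sin 8.4°/778 = 0.3601, θ = 21.11°; offset = 17.3·tan 21.11° = 6.679 m.
Summing the layer offsets gives 14.794 m.

15 m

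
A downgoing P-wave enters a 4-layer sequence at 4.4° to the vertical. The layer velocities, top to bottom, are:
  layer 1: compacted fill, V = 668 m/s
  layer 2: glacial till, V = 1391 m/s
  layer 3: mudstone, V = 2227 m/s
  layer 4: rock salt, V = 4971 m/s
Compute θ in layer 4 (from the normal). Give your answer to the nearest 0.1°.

34.8°

Ray parameter p = sin 4.4° / 668 = 1.1485e-04 s/m.
sin θ_4 = p·V_4 = 1.1485e-04 × 4971 = 0.5709.
θ_4 = 34.81° from the vertical.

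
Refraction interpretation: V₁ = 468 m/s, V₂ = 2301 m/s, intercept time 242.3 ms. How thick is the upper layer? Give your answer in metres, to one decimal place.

57.9 m

θ_c = arcsin(468/2301) = 11.74°; cos θ_c = 0.9791.
tᵢ = 2h cos θ_c/V₁ ⇒ h = tᵢ·V₁/(2 cos θ_c) = 0.2423·468/(2·0.9791) = 57.91 m.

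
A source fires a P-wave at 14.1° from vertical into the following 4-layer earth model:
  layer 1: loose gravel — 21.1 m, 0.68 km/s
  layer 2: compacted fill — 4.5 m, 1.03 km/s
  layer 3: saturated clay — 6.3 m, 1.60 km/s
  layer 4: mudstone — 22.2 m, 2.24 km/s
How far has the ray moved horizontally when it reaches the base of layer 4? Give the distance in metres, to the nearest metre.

41 m

Apply Snell's law at each interface; in layer i the horizontal offset is hᵢ·tan θᵢ.
Layer 1: θ = 14.10°; offset = 21.1·tan 14.10° = 5.300 m.
Layer 2: sin θ = 1.03·sin 14.1°/0.68 = 0.3690, θ = 21.65°; offset = 4.5·tan 21.65° = 1.787 m.
Layer 3: sin θ = 1.60·sin 14.1°/0.68 = 0.5732, θ = 34.97°; offset = 6.3·tan 34.97° = 4.407 m.
Layer 4: sin θ = 2.24·sin 14.1°/0.68 = 0.8025, θ = 53.37°; offset = 22.2·tan 53.37° = 29.859 m.
Total horizontal offset = 41.352 m.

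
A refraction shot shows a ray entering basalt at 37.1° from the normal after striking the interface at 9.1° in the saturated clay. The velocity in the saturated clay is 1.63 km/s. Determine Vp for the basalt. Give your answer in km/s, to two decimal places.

sin 9.1° = 0.1582; sin 37.1° = 0.6032.
V₂ = V₁·(sin θ₂/sin θ₁) = 1.63·(0.6032/0.1582) = 6.22 km/s.

6.22 km/s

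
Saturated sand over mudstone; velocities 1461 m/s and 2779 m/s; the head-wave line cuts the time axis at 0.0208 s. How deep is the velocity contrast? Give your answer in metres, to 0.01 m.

θ_c = arcsin(1461/2779) = 31.72°; cos θ_c = 0.8507.
tᵢ = 2h cos θ_c/V₁ ⇒ h = tᵢ·V₁/(2 cos θ_c) = 0.0208·1461/(2·0.8507) = 17.86 m.

17.86 m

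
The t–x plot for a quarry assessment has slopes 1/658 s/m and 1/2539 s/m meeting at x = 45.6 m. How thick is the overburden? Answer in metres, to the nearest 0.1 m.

17.5 m

h = (x_cross/2)·√((V₂−V₁)/(V₂+V₁)).
(V₂−V₁)/(V₂+V₁) = (2539−658)/(2539+658) = 0.5884; √ = 0.7670.
h = (45.6/2)·0.7670 = 17.49 m.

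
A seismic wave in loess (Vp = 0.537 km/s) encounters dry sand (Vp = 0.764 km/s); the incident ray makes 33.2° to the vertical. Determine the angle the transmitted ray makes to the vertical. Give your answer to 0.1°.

sin θ₁/V₁ = sin θ₂/V₂ ⇒ sin θ₂ = 0.764·sin 33.2°/0.537 = 0.764·0.5476/0.537 = 0.7790.
θ₂ = arcsin 0.7790 = 51.17° from the normal.

51.2°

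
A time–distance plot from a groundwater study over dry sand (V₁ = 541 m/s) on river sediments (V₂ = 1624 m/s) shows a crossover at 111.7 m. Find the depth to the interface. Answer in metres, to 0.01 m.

h = (x_cross/2)·√((V₂−V₁)/(V₂+V₁)).
(V₂−V₁)/(V₂+V₁) = (1624−541)/(1624+541) = 0.5002; √ = 0.7073.
h = (111.7/2)·0.7073 = 39.50 m.

39.50 m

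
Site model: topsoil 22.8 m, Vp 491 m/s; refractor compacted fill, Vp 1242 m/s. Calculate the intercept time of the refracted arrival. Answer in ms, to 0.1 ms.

θ_c = arcsin(V₁/V₂) = arcsin(491/1242) = 23.29°; cos θ_c = 0.9185.
tᵢ = 2h·cos θ_c / V₁ = 2·22.8·0.9185 / 491 = 0.08531 s.

85.3 ms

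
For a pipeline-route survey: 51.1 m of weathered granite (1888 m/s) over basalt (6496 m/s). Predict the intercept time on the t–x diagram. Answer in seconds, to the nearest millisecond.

tᵢ = 2h·√(V₂²−V₁²)/(V₁V₂).
√(V₂²−V₁²) = √(6496²−1888²) = 6215.6 m/s.
tᵢ = 2·51.1·6215.6/(1888·6496) = 0.05179 s.

0.052 s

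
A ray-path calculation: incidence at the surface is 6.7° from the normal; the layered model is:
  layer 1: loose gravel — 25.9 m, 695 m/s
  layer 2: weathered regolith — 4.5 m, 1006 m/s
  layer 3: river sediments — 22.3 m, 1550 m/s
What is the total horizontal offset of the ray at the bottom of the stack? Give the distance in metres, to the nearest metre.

Apply Snell's law at each interface; in layer i the horizontal offset is hᵢ·tan θᵢ.
Layer 1: θ = 6.70°; offset = 25.9·tan 6.70° = 3.043 m.
Layer 2: sin θ = 1006·sin 6.7°/695 = 0.1689, θ = 9.72°; offset = 4.5·tan 9.72° = 0.771 m.
Layer 3: sin θ = 1550·sin 6.7°/695 = 0.2602, θ = 15.08°; offset = 22.3·tan 15.08° = 6.009 m.
Summing the layer offsets gives 9.823 m.

10 m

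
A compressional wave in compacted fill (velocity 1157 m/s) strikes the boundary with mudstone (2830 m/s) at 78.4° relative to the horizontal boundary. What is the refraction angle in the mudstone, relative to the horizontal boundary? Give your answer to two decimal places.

60.54°

Convert to the normal: θ₁ = 90° − 78.4° = 11.6°.
Snell's law: sin θ₂ = (V₂/V₁)·sin θ₁ = (2830/1157)·sin 11.6° = 0.4918.
θ₂ = arcsin 0.4918 = 29.46° from the normal.
From the interface: 90° − 29.46° = 60.54°.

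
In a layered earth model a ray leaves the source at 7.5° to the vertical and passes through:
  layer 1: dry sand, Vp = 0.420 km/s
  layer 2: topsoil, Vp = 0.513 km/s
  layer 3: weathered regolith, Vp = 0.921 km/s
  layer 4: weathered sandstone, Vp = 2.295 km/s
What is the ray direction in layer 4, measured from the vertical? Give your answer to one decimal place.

45.5°

Ray parameter p = sin 7.5° / 0.420 = 3.1078e-01 s/km.
sin θ_4 = p·V_4 = 3.1078e-01 × 2.295 = 0.7132.
θ_4 = arcsin 0.7132 = 45.50°.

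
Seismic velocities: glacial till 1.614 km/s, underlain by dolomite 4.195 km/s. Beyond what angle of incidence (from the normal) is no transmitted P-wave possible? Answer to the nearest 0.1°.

Critical incidence: sin θ_c = V₁/V₂ = 1.614/4.195 = 0.3847.
θ_c = arcsin 0.3847 = 22.63°.

22.6°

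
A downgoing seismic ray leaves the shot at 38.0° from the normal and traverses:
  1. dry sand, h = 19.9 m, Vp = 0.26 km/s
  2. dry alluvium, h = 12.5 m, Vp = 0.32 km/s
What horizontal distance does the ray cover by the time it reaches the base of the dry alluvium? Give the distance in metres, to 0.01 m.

30.06 m

p = sin θ₁/V₁ = sin 38.0°/0.26 = 2.3679e+00 s/km is conserved through the stack.
Layer 1: θ = 38.00°; offset = 19.9·tan 38.00° = 15.5476 m.
Layer 2: sin θ = p·0.32 = 0.7577 → θ = 49.27°; offset = 12.5·tan 49.27° = 14.5147 m.
Total horizontal offset = 30.0623 m.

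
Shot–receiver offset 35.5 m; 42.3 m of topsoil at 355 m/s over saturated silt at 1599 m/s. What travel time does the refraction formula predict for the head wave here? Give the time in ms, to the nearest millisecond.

t = x/V₂ + 2h·√(V₂²−V₁²)/(V₁V₂).
√(V₂²−V₁²) = √(1599²−355²) = 1559.1 m/s; delay term = 2·42.3·1559.1/(355·1599) = 0.23236 s.
t = 35.5/1599 + 0.23236 = 0.25456 s.

255 ms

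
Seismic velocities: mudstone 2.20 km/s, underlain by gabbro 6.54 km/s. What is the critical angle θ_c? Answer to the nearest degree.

At critical incidence the refracted ray runs along the interface (θ₂ = 90°), so sin θ_c = V₁/V₂.
θ_c = arcsin(2.20/6.54) = arcsin 0.3364 = 19.66°.

20°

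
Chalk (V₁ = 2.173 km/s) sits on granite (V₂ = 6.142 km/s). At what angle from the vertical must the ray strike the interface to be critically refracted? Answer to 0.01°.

Critical incidence: sin θ_c = V₁/V₂ = 2.173/6.142 = 0.3538.
θ_c = arcsin 0.3538 = 20.72°.

20.72°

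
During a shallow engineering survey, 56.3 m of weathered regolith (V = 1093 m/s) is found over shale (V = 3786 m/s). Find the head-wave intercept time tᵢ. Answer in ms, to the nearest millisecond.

tᵢ = 2h·√(V₂²−V₁²)/(V₁V₂).
√(V₂²−V₁²) = √(3786²−1093²) = 3624.8 m/s.
tᵢ = 2·56.3·3624.8/(1093·3786) = 0.09863 s.

99 ms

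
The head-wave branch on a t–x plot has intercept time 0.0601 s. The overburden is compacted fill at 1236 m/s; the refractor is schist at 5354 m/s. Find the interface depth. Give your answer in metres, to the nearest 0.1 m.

θ_c = arcsin(1236/5354) = 13.35°; cos θ_c = 0.9730.
tᵢ = 2h cos θ_c/V₁ ⇒ h = tᵢ·V₁/(2 cos θ_c) = 0.0601·1236/(2·0.9730) = 38.17 m.

38.2 m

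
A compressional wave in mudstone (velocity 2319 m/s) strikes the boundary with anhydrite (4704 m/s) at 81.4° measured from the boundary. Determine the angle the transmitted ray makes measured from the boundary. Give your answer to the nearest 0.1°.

72.3°

Angle from the normal: 90° − 81.4° = 8.6°.
Snell's law: sin θ₂ = (V₂/V₁)·sin θ₁ = (4704/2319)·sin 8.6° = 0.3033.
θ₂ = arcsin 0.3033 = 17.66° from the normal.
From the interface: 90° − 17.66° = 72.34°.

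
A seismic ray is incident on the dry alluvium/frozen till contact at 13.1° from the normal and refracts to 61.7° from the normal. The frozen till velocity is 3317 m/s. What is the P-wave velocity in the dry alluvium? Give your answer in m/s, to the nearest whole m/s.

Snell's law: sin 13.1°/V₁ = sin 61.7°/V₂.
V₁ = V₂·sin 13.1°/sin 61.7° = 3317 × 0.2574 = 853.86 m/s.

854 m/s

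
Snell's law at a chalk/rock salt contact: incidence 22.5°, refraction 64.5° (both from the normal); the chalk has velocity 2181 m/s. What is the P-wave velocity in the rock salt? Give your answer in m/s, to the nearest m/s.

5144 m/s

Snell's law: sin 22.5°/V₁ = sin 64.5°/V₂.
V₂ = V₁·sin 64.5°/sin 22.5° = 2181 × 2.3586 = 5144.04 m/s.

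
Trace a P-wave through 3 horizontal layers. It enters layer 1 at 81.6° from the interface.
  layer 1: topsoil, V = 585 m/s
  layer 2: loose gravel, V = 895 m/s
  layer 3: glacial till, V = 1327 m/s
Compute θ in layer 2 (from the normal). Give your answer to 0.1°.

From the normal: θ₁ = 90° − 81.6° = 8.4°.
Snell's law across each interface conserves sin θ / V, so sin θ_2 = V_2·sin θ₁/V₁.
sin θ_2 = 895 × sin 8.4° / 585 = 0.2235.
θ_2 = arcsin 0.2235 = 12.91°.

12.9°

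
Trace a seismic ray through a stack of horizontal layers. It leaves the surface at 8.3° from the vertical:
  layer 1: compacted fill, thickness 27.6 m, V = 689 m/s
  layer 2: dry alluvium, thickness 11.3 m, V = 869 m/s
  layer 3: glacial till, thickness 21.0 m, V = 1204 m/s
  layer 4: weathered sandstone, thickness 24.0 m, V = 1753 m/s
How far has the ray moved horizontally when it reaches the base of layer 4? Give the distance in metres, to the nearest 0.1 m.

Apply Snell's law at each interface; in layer i the horizontal offset is hᵢ·tan θᵢ.
Layer 1: θ = 8.30°; offset = 27.6·tan 8.30° = 4.026 m.
Layer 2: sin θ = 869·sin 8.3°/689 = 0.1821, θ = 10.49°; offset = 11.3·tan 10.49° = 2.092 m.
Layer 3: sin θ = 1204·sin 8.3°/689 = 0.2523, θ = 14.61°; offset = 21.0·tan 14.61° = 5.474 m.
Layer 4: sin θ = 1753·sin 8.3°/689 = 0.3673, θ = 21.55°; offset = 24.0·tan 21.55° = 9.477 m.
Summing the layer offsets gives 21.070 m.

21.1 m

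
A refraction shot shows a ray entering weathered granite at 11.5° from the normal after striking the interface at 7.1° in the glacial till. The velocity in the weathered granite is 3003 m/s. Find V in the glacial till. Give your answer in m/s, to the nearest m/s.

1862 m/s

sin 7.1° = 0.1236; sin 11.5° = 0.1994.
V₁ = V₂·(sin θ₁/sin θ₂) = 3003·(0.1236/0.1994) = 1861.76 m/s.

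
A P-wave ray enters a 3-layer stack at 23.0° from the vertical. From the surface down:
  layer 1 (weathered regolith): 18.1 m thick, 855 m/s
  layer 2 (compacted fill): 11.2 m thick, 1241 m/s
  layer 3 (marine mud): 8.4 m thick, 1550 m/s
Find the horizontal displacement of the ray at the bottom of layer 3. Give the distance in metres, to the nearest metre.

Ray parameter p = sin 23.0° / 855 m/s = 4.5700e-04 s/m.
Layer 1: θ = 23.00°; offset = 18.1·tan 23.00° = 7.683 m.
Layer 2: sin θ = p·1241 = 0.5671 → θ = 34.55°; offset = 11.2·tan 34.55° = 7.712 m.
Layer 3: sin θ = p·1550 = 0.7083 → θ = 45.10°; offset = 8.4·tan 45.10° = 8.429 m.
Σ offsets = 23.825 m.

24 m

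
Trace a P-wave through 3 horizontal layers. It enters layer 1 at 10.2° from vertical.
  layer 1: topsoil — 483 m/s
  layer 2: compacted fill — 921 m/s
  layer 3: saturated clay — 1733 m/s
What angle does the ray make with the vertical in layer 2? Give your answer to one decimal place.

19.7°

Ray parameter p = sin 10.2° / 483 = 3.6664e-04 s/m.
sin θ_2 = p·V_2 = 3.6664e-04 × 921 = 0.3377.
θ_2 = 19.74° from the vertical.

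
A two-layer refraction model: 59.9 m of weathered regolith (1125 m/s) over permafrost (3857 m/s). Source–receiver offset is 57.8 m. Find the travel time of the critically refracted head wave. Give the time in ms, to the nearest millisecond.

117 ms

t = x/V₂ + 2h·√(V₂²−V₁²)/(V₁V₂).
√(V₂²−V₁²) = √(3857²−1125²) = 3689.3 m/s; delay term = 2·59.9·3689.3/(1125·3857) = 0.10186 s.
t = 57.8/3857 + 0.10186 = 0.11684 s.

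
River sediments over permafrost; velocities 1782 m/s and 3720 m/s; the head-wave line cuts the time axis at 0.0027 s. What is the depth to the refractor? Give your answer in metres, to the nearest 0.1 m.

h = tᵢ·V₁·V₂ / (2·√(V₂²−V₁²)).
√(V₂²−V₁²) = √(3720² − 1782²) = 3265.4 m/s.
h = 0.0027 s × 1782 × 3720 / (2 × 3265.4) = 2.74 m.

2.7 m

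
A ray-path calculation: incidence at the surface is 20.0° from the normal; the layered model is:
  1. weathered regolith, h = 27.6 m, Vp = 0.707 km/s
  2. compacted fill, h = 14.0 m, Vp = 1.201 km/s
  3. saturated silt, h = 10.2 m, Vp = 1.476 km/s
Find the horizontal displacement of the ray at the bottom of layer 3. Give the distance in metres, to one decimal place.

30.4 m

Apply Snell's law at each interface; in layer i the horizontal offset is hᵢ·tan θᵢ.
Layer 1: θ = 20.00°; offset = 27.6·tan 20.00° = 10.046 m.
Layer 2: sin θ = 1.201·sin 20.0°/0.707 = 0.5810, θ = 35.52°; offset = 14.0·tan 35.52° = 9.994 m.
Layer 3: sin θ = 1.476·sin 20.0°/0.707 = 0.7140, θ = 45.56°; offset = 10.2·tan 45.56° = 10.403 m.
Σ offsets = 30.442 m.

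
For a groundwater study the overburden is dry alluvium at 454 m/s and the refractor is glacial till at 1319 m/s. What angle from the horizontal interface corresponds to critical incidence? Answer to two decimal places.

69.87°

Critical incidence: sin θ_c = V₁/V₂ = 454/1319 = 0.3442.
θ_c = arcsin 0.3442 = 20.13°.
Measured from the interface: 90° − 20.13° = 69.87°.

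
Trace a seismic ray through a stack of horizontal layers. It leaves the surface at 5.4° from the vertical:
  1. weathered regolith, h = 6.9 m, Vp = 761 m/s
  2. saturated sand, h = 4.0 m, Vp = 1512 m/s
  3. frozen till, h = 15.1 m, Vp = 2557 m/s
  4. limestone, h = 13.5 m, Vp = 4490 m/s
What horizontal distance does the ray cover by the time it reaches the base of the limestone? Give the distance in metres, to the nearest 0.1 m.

Apply Snell's law at each interface; in layer i the horizontal offset is hᵢ·tan θᵢ.
Layer 1: θ = 5.40°; offset = 6.9·tan 5.40° = 0.652 m.
Layer 2: sin θ = 1512·sin 5.4°/761 = 0.1870, θ = 10.78°; offset = 4.0·tan 10.78° = 0.761 m.
Layer 3: sin θ = 2557·sin 5.4°/761 = 0.3162, θ = 18.43°; offset = 15.1·tan 18.43° = 5.033 m.
Layer 4: sin θ = 4490·sin 5.4°/761 = 0.5553, θ = 33.73°; offset = 13.5·tan 33.73° = 9.013 m.
Summing the layer offsets gives 15.460 m.

15.5 m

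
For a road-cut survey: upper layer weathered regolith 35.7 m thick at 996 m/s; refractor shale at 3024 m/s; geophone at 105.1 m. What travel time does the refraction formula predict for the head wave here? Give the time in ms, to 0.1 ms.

102.4 ms

t = x/V₂ + 2h·√(V₂²−V₁²)/(V₁V₂).
√(V₂²−V₁²) = √(3024²−996²) = 2855.3 m/s; delay term = 2·35.7·2855.3/(996·3024) = 0.06769 s.
t = 105.1/3024 + 0.06769 = 0.10244 s.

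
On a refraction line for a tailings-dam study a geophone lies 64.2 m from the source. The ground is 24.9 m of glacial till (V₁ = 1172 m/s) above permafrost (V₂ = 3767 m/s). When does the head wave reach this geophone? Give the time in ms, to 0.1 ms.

t = x/V₂ + 2h·√(V₂²−V₁²)/(V₁V₂).
√(V₂²−V₁²) = √(3767²−1172²) = 3580.0 m/s; delay term = 2·24.9·3580.0/(1172·3767) = 0.04038 s.
t = 64.2/3767 + 0.04038 = 0.05743 s.

57.4 ms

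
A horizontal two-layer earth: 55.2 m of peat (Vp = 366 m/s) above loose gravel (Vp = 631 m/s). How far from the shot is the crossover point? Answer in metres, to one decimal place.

214.1 m

θ_c = arcsin(366/631) = 35.45°, so cos θ_c = 0.8146 and tᵢ = 2h cos θ_c/V₁ = 0.2457 s.
At crossover x/V₁ = x/V₂ + tᵢ ⇒ x = tᵢ/(1/V₁ − 1/V₂) = 0.24571/(2.7322e-03 − 1.5848e-03) = 214.14 m.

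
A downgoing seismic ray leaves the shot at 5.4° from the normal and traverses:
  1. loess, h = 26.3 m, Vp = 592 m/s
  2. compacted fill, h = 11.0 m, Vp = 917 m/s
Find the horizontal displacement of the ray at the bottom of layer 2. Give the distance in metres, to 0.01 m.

4.11 m

Apply Snell's law at each interface; in layer i the horizontal offset is hᵢ·tan θᵢ.
Layer 1: θ = 5.40°; offset = 26.3·tan 5.40° = 2.4861 m.
Layer 2: sin θ = 917·sin 5.4°/592 = 0.1458, θ = 8.38°; offset = 11.0·tan 8.38° = 1.6208 m.
Total horizontal offset = 4.1069 m.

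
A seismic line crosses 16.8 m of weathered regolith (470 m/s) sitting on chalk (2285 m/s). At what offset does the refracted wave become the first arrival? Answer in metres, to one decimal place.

x_cross = 2h·√((V₂+V₁)/(V₂−V₁)).
(V₂+V₁)/(V₂−V₁) = (2285+470)/(2285−470) = 1.5179; √ = 1.2320.
x_cross = 2·16.8·1.2320 = 41.40 m.

41.4 m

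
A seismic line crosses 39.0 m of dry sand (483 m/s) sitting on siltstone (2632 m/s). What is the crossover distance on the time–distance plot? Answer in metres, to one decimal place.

θ_c = arcsin(483/2632) = 10.57°, so cos θ_c = 0.9830 and tᵢ = 2h cos θ_c/V₁ = 0.1587 s.
At crossover x/V₁ = x/V₂ + tᵢ ⇒ x = tᵢ/(1/V₁ − 1/V₂) = 0.15875/(2.0704e-03 − 3.7994e-04) = 93.91 m.

93.9 m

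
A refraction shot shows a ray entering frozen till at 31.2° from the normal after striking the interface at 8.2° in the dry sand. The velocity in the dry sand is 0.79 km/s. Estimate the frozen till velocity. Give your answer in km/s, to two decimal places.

2.87 km/s

Snell's law: sin 8.2°/V₁ = sin 31.2°/V₂.
V₂ = V₁·sin 31.2°/sin 8.2° = 0.79 × 3.6320 = 2.87 km/s.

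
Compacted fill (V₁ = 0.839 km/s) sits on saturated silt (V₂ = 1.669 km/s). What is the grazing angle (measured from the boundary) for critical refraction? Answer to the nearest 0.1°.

Critical incidence: sin θ_c = V₁/V₂ = 0.839/1.669 = 0.5027.
θ_c = arcsin 0.5027 = 30.18°.
Measured from the interface: 90° − 30.18° = 59.82°.

59.8°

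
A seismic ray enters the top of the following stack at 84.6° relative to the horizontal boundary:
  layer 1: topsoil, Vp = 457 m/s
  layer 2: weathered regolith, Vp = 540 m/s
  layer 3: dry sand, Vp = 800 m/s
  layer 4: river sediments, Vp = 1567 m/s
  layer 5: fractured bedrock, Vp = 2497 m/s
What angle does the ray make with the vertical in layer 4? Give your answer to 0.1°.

From the normal: θ₁ = 90° − 84.6° = 5.4°.
Snell's law across each interface conserves sin θ / V, so sin θ_4 = V_4·sin θ₁/V₁.
sin θ_4 = 1567 × sin 5.4° / 457 = 0.3227.
θ_4 = 18.83° from the vertical.

18.8°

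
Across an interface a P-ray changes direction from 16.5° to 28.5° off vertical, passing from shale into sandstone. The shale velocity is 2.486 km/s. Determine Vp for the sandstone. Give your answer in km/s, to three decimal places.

Snell's law: sin 16.5°/V₁ = sin 28.5°/V₂.
V₂ = V₁·sin 28.5°/sin 16.5° = 2.486 × 1.6800 = 4.177 km/s.

4.177 km/s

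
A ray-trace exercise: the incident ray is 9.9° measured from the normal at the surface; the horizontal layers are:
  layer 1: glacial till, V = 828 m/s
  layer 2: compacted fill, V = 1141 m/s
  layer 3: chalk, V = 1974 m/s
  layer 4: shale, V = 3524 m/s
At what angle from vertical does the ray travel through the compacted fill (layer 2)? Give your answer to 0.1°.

13.7°

Snell's law across each interface conserves sin θ / V, so sin θ_2 = V_2·sin θ₁/V₁.
sin θ_2 = 1141 × sin 9.9° / 828 = 0.2369.
θ_2 = 13.70° from the vertical.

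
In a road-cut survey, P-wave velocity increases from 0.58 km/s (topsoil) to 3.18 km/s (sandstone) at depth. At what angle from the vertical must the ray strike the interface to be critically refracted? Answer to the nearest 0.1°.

10.5°

Critical incidence: sin θ_c = V₁/V₂ = 0.58/3.18 = 0.1824.
θ_c = arcsin 0.1824 = 10.51°.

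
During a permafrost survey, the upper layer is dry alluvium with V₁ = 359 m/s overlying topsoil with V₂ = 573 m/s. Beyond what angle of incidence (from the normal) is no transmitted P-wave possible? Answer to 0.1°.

Critical incidence: sin θ_c = V₁/V₂ = 359/573 = 0.6265.
θ_c = arcsin 0.6265 = 38.79°.

38.8°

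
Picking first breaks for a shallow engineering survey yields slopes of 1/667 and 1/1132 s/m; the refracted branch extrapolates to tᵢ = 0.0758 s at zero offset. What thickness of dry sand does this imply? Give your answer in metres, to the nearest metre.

θ_c = arcsin(667/1132) = 36.10°; cos θ_c = 0.8080.
tᵢ = 2h cos θ_c/V₁ ⇒ h = tᵢ·V₁/(2 cos θ_c) = 0.0758·667/(2·0.8080) = 31.29 m.

31 m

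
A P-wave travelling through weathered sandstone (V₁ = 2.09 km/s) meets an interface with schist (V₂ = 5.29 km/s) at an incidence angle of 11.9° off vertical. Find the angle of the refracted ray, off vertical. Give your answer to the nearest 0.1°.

Snell's law: sin θ₂ = (V₂/V₁)·sin θ₁ = (5.29/2.09)·sin 11.9° = 0.5219.
θ₂ = sin⁻¹(0.5219) = 31.46° (from vertical).

31.5°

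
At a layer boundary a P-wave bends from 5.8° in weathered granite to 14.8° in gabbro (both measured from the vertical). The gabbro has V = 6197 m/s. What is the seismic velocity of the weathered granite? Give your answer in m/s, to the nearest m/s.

Snell's law: sin 5.8°/V₁ = sin 14.8°/V₂.
V₁ = V₂·sin 5.8°/sin 14.8° = 6197 × 0.3956 = 2451.58 m/s.

2452 m/s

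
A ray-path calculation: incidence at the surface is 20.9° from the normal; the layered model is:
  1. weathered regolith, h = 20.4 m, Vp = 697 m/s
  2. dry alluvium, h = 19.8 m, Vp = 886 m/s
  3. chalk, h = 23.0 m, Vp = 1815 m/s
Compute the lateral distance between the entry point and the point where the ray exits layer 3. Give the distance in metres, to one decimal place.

Apply Snell's law at each interface; in layer i the horizontal offset is hᵢ·tan θᵢ.
Layer 1: θ = 20.90°; offset = 20.4·tan 20.90° = 7.790 m.
Layer 2: sin θ = 886·sin 20.9°/697 = 0.4535, θ = 26.97°; offset = 19.8·tan 26.97° = 10.074 m.
Layer 3: sin θ = 1815·sin 20.9°/697 = 0.9290, θ = 68.27°; offset = 23.0·tan 68.27° = 57.714 m.
Summing the layer offsets gives 75.578 m.

75.6 m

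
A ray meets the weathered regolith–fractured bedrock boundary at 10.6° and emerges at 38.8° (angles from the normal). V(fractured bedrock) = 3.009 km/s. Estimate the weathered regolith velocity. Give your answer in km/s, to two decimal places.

Snell's law: sin 10.6°/V₁ = sin 38.8°/V₂.
V₁ = V₂·sin 10.6°/sin 38.8° = 3.009 × 0.2936 = 0.88 km/s.

0.88 km/s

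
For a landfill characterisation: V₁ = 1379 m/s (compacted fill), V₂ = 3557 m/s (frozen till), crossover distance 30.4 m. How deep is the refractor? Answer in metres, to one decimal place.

10.1 m

h = (x_cross/2)·√((V₂−V₁)/(V₂+V₁)).
(V₂−V₁)/(V₂+V₁) = (3557−1379)/(3557+1379) = 0.4412; √ = 0.6643.
h = (30.4/2)·0.6643 = 10.10 m.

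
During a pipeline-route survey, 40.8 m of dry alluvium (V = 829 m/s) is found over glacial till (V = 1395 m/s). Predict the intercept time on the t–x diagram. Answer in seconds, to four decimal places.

θ_c = arcsin(V₁/V₂) = arcsin(829/1395) = 36.46°; cos θ_c = 0.8043.
tᵢ = 2h·cos θ_c / V₁ = 2·40.8·0.8043 / 829 = 0.07917 s.

0.0792 s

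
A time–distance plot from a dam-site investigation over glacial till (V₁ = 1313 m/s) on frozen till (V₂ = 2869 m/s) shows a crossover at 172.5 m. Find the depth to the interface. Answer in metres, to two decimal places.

52.61 m

x_cross = 2h·√((V₂+V₁)/(V₂−V₁)) → h = x_cross / (2·√((V₂+V₁)/(V₂−V₁))).
√((V₂+V₁)/(V₂−V₁)) = √((2869+1313)/(2869−1313)) = 1.6394.
h = 172.5 / (2·1.6394) = 52.61 m.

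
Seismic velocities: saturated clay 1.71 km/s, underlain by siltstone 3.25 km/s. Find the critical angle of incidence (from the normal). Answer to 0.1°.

31.7°

Critical incidence: sin θ_c = V₁/V₂ = 1.71/3.25 = 0.5262.
θ_c = arcsin 0.5262 = 31.75°.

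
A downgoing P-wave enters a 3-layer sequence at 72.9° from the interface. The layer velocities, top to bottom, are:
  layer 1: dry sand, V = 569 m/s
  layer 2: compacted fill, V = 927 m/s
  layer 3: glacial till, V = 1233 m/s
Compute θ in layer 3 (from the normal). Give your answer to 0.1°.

From the normal: θ₁ = 90° − 72.9° = 17.1°.
Snell's law across each interface conserves sin θ / V, so sin θ_3 = V_3·sin θ₁/V₁.
sin θ_3 = 1233 × sin 17.1° / 569 = 0.6372.
θ_3 = arcsin 0.6372 = 39.58°.

39.6°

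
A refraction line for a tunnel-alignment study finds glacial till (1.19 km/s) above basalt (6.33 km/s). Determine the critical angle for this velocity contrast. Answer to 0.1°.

10.8°

Critical incidence: sin θ_c = V₁/V₂ = 1.19/6.33 = 0.1880.
θ_c = arcsin 0.1880 = 10.84°.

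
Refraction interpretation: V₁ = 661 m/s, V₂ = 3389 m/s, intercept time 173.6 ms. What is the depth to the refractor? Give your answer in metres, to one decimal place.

58.5 m

θ_c = arcsin(661/3389) = 11.25°; cos θ_c = 0.9808.
tᵢ = 2h cos θ_c/V₁ ⇒ h = tᵢ·V₁/(2 cos θ_c) = 0.1736·661/(2·0.9808) = 58.50 m.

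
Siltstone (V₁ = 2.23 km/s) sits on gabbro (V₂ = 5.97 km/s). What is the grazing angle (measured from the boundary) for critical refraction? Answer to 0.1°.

At critical incidence the refracted ray runs along the interface (θ₂ = 90°), so sin θ_c = V₁/V₂.
θ_c = arcsin(2.23/5.97) = arcsin 0.3735 = 21.93°.
Measured from the interface: 90° − 21.93° = 68.07°.

68.1°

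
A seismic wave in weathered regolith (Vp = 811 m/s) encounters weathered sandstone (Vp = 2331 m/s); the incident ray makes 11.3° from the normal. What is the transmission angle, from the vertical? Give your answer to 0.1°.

34.3°

Snell's law: sin θ₂ = (V₂/V₁)·sin θ₁ = (2331/811)·sin 11.3° = 0.5632.
θ₂ = arcsin 0.5632 = 34.28° from the normal.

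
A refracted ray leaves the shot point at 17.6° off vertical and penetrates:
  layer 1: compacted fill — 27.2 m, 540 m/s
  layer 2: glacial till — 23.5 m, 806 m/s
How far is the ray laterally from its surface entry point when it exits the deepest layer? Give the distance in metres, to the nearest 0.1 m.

20.5 m

p = sin θ₁/V₁ = sin 17.6°/540 = 5.5994e-04 s/m is conserved through the stack.
Layer 1: θ = 17.60°; offset = 27.2·tan 17.60° = 8.628 m.
Layer 2: sin θ = p·806 = 0.4513 → θ = 26.83°; offset = 23.5·tan 26.83° = 11.885 m.
Total horizontal offset = 20.514 m.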